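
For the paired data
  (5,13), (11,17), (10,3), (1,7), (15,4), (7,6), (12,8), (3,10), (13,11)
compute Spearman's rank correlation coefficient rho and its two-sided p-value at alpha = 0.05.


Step 1: Rank x and y separately (midranks; no ties here).
rank(x): 5->3, 11->6, 10->5, 1->1, 15->9, 7->4, 12->7, 3->2, 13->8
rank(y): 13->8, 17->9, 3->1, 7->4, 4->2, 6->3, 8->5, 10->6, 11->7
Step 2: d_i = R_x(i) - R_y(i); compute d_i^2.
  (3-8)^2=25, (6-9)^2=9, (5-1)^2=16, (1-4)^2=9, (9-2)^2=49, (4-3)^2=1, (7-5)^2=4, (2-6)^2=16, (8-7)^2=1
sum(d^2) = 130.
Step 3: rho = 1 - 6*130 / (9*(9^2 - 1)) = 1 - 780/720 = -0.083333.
Step 4: Under H0, t = rho * sqrt((n-2)/(1-rho^2)) = -0.2212 ~ t(7).
Step 5: Two-sided p-value from the t-distribution with 7 df = 0.831214.
Step 6: alpha = 0.05. fail to reject H0.

rho = -0.0833, p = 0.831214, fail to reject H0 at alpha = 0.05.


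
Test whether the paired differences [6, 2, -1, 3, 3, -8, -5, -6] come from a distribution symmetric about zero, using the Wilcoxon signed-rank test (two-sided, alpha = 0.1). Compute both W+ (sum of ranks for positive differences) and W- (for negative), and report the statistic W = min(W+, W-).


Step 1: Drop any zero differences (none here) and take |d_i|.
|d| = [6, 2, 1, 3, 3, 8, 5, 6]
Step 2: Midrank |d_i| (ties get averaged ranks).
ranks: |6|->6.5, |2|->2, |1|->1, |3|->3.5, |3|->3.5, |8|->8, |5|->5, |6|->6.5
Step 3: Attach original signs; sum ranks with positive sign and with negative sign.
W+ = 6.5 + 2 + 3.5 + 3.5 = 15.5
W- = 1 + 8 + 5 + 6.5 = 20.5
(Check: W+ + W- = 36 should equal n(n+1)/2 = 36.)
Step 4: Test statistic W = min(W+, W-) = 15.5.
Step 5: Ties in |d|, so use the tie-corrected normal approximation.
        E[W] = n(n+1)/4 = 8*9/4 = 18.
        Tie groups: |d|=3 (t=2), |d|=6 (t=2); sum(t^3 - t) = 12.
        Var[W] = n(n+1)(2n+1)/24 - sum(t^3-t)/48 = 1224/24 - 12/48 = 50.75.
        z = (W - E[W]) / sqrt(Var[W]) = (15.5 - 18) / 7.1239 = -0.3509.
        Two-sided p = 2*Phi(z) = 0.725640.
Step 6: alpha = 0.1. fail to reject H0.

W+ = 15.5, W- = 20.5, W = min = 15.5, p = 0.725640, fail to reject H0.


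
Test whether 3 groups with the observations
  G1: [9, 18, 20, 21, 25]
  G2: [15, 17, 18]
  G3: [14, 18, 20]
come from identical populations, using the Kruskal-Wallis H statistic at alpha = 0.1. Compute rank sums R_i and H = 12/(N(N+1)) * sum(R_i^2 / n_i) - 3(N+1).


Step 1: Combine all N = 11 observations and assign midranks.
sorted (value, group, rank): (9,G1,1), (14,G3,2), (15,G2,3), (17,G2,4), (18,G1,6), (18,G2,6), (18,G3,6), (20,G1,8.5), (20,G3,8.5), (21,G1,10), (25,G1,11)
Step 2: Sum ranks within each group.
R_1 = 36.5 (n_1 = 5)
R_2 = 13 (n_2 = 3)
R_3 = 16.5 (n_3 = 3)
Step 3: H = 12/(N(N+1)) * sum(R_i^2/n_i) - 3(N+1)
     = 12/(11*12) * (36.5^2/5 + 13^2/3 + 16.5^2/3) - 3*12
     = 0.090909 * 413.533 - 36
     = 1.593939.
Step 4: Ties present; correction factor C = 1 - 30/(11^3 - 11) = 0.977273. Corrected H = 1.593939 / 0.977273 = 1.631008.
Step 5: Under H0, H ~ chi^2(2); p-value = 0.442416.
Step 6: alpha = 0.1. fail to reject H0.

H = 1.6310, df = 2, p = 0.442416, fail to reject H0.


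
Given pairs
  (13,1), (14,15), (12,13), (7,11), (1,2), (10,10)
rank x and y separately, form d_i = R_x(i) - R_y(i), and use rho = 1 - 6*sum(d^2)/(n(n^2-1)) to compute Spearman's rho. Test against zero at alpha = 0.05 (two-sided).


Step 1: Rank x and y separately (midranks; no ties here).
rank(x): 13->5, 14->6, 12->4, 7->2, 1->1, 10->3
rank(y): 1->1, 15->6, 13->5, 11->4, 2->2, 10->3
Step 2: d_i = R_x(i) - R_y(i); compute d_i^2.
  (5-1)^2=16, (6-6)^2=0, (4-5)^2=1, (2-4)^2=4, (1-2)^2=1, (3-3)^2=0
sum(d^2) = 22.
Step 3: rho = 1 - 6*22 / (6*(6^2 - 1)) = 1 - 132/210 = 0.371429.
Step 4: Under H0, t = rho * sqrt((n-2)/(1-rho^2)) = 0.8001 ~ t(4).
Step 5: Two-sided p-value from the t-distribution with 4 df = 0.468478.
Step 6: alpha = 0.05. fail to reject H0.

rho = 0.3714, p = 0.468478, fail to reject H0 at alpha = 0.05.


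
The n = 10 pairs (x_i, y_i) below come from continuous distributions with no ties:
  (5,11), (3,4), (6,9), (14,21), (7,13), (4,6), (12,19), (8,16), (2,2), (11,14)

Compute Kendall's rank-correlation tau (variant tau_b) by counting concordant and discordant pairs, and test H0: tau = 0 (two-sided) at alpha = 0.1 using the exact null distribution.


Step 1: Enumerate the 45 unordered pairs (i,j) with i<j and classify each by sign(x_j-x_i) * sign(y_j-y_i).
  (1,2):dx=-2,dy=-7->C; (1,3):dx=+1,dy=-2->D; (1,4):dx=+9,dy=+10->C; (1,5):dx=+2,dy=+2->C
  (1,6):dx=-1,dy=-5->C; (1,7):dx=+7,dy=+8->C; (1,8):dx=+3,dy=+5->C; (1,9):dx=-3,dy=-9->C
  (1,10):dx=+6,dy=+3->C; (2,3):dx=+3,dy=+5->C; (2,4):dx=+11,dy=+17->C; (2,5):dx=+4,dy=+9->C
  (2,6):dx=+1,dy=+2->C; (2,7):dx=+9,dy=+15->C; (2,8):dx=+5,dy=+12->C; (2,9):dx=-1,dy=-2->C
  (2,10):dx=+8,dy=+10->C; (3,4):dx=+8,dy=+12->C; (3,5):dx=+1,dy=+4->C; (3,6):dx=-2,dy=-3->C
  (3,7):dx=+6,dy=+10->C; (3,8):dx=+2,dy=+7->C; (3,9):dx=-4,dy=-7->C; (3,10):dx=+5,dy=+5->C
  (4,5):dx=-7,dy=-8->C; (4,6):dx=-10,dy=-15->C; (4,7):dx=-2,dy=-2->C; (4,8):dx=-6,dy=-5->C
  (4,9):dx=-12,dy=-19->C; (4,10):dx=-3,dy=-7->C; (5,6):dx=-3,dy=-7->C; (5,7):dx=+5,dy=+6->C
  (5,8):dx=+1,dy=+3->C; (5,9):dx=-5,dy=-11->C; (5,10):dx=+4,dy=+1->C; (6,7):dx=+8,dy=+13->C
  (6,8):dx=+4,dy=+10->C; (6,9):dx=-2,dy=-4->C; (6,10):dx=+7,dy=+8->C; (7,8):dx=-4,dy=-3->C
  (7,9):dx=-10,dy=-17->C; (7,10):dx=-1,dy=-5->C; (8,9):dx=-6,dy=-14->C; (8,10):dx=+3,dy=-2->D
  (9,10):dx=+9,dy=+12->C
Step 2: C = 43, D = 2, total pairs = 45.
Step 3: tau = (C - D)/(n(n-1)/2) = (43 - 2)/45 = 0.911111.
Step 4: Exact two-sided p-value (enumerate n! = 3628800 permutations of y under H0): p = 0.000030.
Step 5: alpha = 0.1. reject H0.

tau_b = 0.9111 (C=43, D=2), p = 0.000030, reject H0.


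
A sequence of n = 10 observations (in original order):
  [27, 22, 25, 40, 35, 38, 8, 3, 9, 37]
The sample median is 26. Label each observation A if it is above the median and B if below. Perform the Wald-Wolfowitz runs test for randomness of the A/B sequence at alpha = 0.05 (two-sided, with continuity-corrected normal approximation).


Step 1: Compute median = 26; label A = above, B = below.
Labels in order: ABBAAABBBA  (n_A = 5, n_B = 5)
Step 2: Count runs R = 5.
Step 3: Under H0 (random ordering), E[R] = 2*n_A*n_B/(n_A+n_B) + 1 = 2*5*5/10 + 1 = 6.0000.
        Var[R] = 2*n_A*n_B*(2*n_A*n_B - n_A - n_B) / ((n_A+n_B)^2 * (n_A+n_B-1)) = 2000/900 = 2.2222.
        SD[R] = 1.4907.
Step 4: Continuity-corrected z = (R + 0.5 - E[R]) / SD[R] = (5 + 0.5 - 6.0000) / 1.4907 = -0.3354.
Step 5: Two-sided p-value via normal approximation = 2*(1 - Phi(|z|)) = 0.737316.
Step 6: alpha = 0.05. fail to reject H0.

R = 5, z = -0.3354, p = 0.737316, fail to reject H0.


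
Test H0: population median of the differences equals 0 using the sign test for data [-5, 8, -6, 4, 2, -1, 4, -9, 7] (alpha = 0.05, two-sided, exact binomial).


Step 1: Discard zero differences. Original n = 9; n_eff = number of nonzero differences = 9.
Nonzero differences (with sign): -5, +8, -6, +4, +2, -1, +4, -9, +7
Step 2: Count signs: positive = 5, negative = 4.
Step 3: Under H0: P(positive) = 0.5, so the number of positives S ~ Bin(9, 0.5).
Step 4: Two-sided exact p-value = sum of Bin(9,0.5) probabilities at or below the observed probability = 1.000000.
Step 5: alpha = 0.05. fail to reject H0.

n_eff = 9, pos = 5, neg = 4, p = 1.000000, fail to reject H0.


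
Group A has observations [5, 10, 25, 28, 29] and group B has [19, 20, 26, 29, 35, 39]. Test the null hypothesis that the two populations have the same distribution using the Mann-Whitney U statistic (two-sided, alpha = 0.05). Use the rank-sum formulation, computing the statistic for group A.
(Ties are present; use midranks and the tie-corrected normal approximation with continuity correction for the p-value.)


Step 1: Combine and sort all 11 observations; assign midranks.
sorted (value, group): (5,X), (10,X), (19,Y), (20,Y), (25,X), (26,Y), (28,X), (29,X), (29,Y), (35,Y), (39,Y)
ranks: 5->1, 10->2, 19->3, 20->4, 25->5, 26->6, 28->7, 29->8.5, 29->8.5, 35->10, 39->11
Step 2: Rank sum for X: R1 = 1 + 2 + 5 + 7 + 8.5 = 23.5.
Step 3: U_X = R1 - n1(n1+1)/2 = 23.5 - 5*6/2 = 23.5 - 15 = 8.5.
       U_Y = n1*n2 - U_X = 30 - 8.5 = 21.5.
Step 4: Ties are present, so use the tie-corrected normal approximation (with continuity correction) for the p-value.
Step 5: p-value = 0.272229; compare to alpha = 0.05. fail to reject H0.

U_X = 8.5, p = 0.272229, fail to reject H0 at alpha = 0.05.


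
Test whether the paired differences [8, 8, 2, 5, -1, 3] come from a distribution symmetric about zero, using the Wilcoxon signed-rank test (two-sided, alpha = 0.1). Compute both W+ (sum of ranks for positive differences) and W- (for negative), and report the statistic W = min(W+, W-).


Step 1: Drop any zero differences (none here) and take |d_i|.
|d| = [8, 8, 2, 5, 1, 3]
Step 2: Midrank |d_i| (ties get averaged ranks).
ranks: |8|->5.5, |8|->5.5, |2|->2, |5|->4, |1|->1, |3|->3
Step 3: Attach original signs; sum ranks with positive sign and with negative sign.
W+ = 5.5 + 5.5 + 2 + 4 + 3 = 20
W- = 1 = 1
(Check: W+ + W- = 21 should equal n(n+1)/2 = 21.)
Step 4: Test statistic W = min(W+, W-) = 1.
Step 5: Ties in |d|, so use the tie-corrected normal approximation.
        E[W] = n(n+1)/4 = 6*7/4 = 10.5.
        Tie groups: |d|=8 (t=2); sum(t^3 - t) = 6.
        Var[W] = n(n+1)(2n+1)/24 - sum(t^3-t)/48 = 546/24 - 6/48 = 22.625.
        z = (W - E[W]) / sqrt(Var[W]) = (1 - 10.5) / 4.7566 = -1.9972.
        Two-sided p = 2*Phi(z) = 0.045800.
Step 6: alpha = 0.1. reject H0.

W+ = 20, W- = 1, W = min = 1, p = 0.045800, reject H0.


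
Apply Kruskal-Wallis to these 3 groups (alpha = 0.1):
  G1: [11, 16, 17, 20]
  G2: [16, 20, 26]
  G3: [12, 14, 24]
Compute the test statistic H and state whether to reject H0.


Step 1: Combine all N = 10 observations and assign midranks.
sorted (value, group, rank): (11,G1,1), (12,G3,2), (14,G3,3), (16,G1,4.5), (16,G2,4.5), (17,G1,6), (20,G1,7.5), (20,G2,7.5), (24,G3,9), (26,G2,10)
Step 2: Sum ranks within each group.
R_1 = 19 (n_1 = 4)
R_2 = 22 (n_2 = 3)
R_3 = 14 (n_3 = 3)
Step 3: H = 12/(N(N+1)) * sum(R_i^2/n_i) - 3(N+1)
     = 12/(10*11) * (19^2/4 + 22^2/3 + 14^2/3) - 3*11
     = 0.109091 * 316.917 - 33
     = 1.572727.
Step 4: Ties present; correction factor C = 1 - 12/(10^3 - 10) = 0.987879. Corrected H = 1.572727 / 0.987879 = 1.592025.
Step 5: Under H0, H ~ chi^2(2); p-value = 0.451124.
Step 6: alpha = 0.1. fail to reject H0.

H = 1.5920, df = 2, p = 0.451124, fail to reject H0.


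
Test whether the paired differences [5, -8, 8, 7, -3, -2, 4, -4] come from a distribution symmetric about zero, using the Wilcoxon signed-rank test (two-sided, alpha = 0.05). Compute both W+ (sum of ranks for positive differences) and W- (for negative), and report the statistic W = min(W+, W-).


Step 1: Drop any zero differences (none here) and take |d_i|.
|d| = [5, 8, 8, 7, 3, 2, 4, 4]
Step 2: Midrank |d_i| (ties get averaged ranks).
ranks: |5|->5, |8|->7.5, |8|->7.5, |7|->6, |3|->2, |2|->1, |4|->3.5, |4|->3.5
Step 3: Attach original signs; sum ranks with positive sign and with negative sign.
W+ = 5 + 7.5 + 6 + 3.5 = 22
W- = 7.5 + 2 + 1 + 3.5 = 14
(Check: W+ + W- = 36 should equal n(n+1)/2 = 36.)
Step 4: Test statistic W = min(W+, W-) = 14.
Step 5: Ties in |d|, so use the tie-corrected normal approximation.
        E[W] = n(n+1)/4 = 8*9/4 = 18.
        Tie groups: |d|=4 (t=2), |d|=8 (t=2); sum(t^3 - t) = 12.
        Var[W] = n(n+1)(2n+1)/24 - sum(t^3-t)/48 = 1224/24 - 12/48 = 50.75.
        z = (W - E[W]) / sqrt(Var[W]) = (14 - 18) / 7.1239 = -0.5615.
        Two-sided p = 2*Phi(z) = 0.574464.
Step 6: alpha = 0.05. fail to reject H0.

W+ = 22, W- = 14, W = min = 14, p = 0.574464, fail to reject H0.


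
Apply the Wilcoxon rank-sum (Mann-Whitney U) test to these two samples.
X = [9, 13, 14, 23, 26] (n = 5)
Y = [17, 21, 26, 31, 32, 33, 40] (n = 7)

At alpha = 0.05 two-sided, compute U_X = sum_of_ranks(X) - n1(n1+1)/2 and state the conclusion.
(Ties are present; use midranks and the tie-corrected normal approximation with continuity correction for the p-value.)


Step 1: Combine and sort all 12 observations; assign midranks.
sorted (value, group): (9,X), (13,X), (14,X), (17,Y), (21,Y), (23,X), (26,X), (26,Y), (31,Y), (32,Y), (33,Y), (40,Y)
ranks: 9->1, 13->2, 14->3, 17->4, 21->5, 23->6, 26->7.5, 26->7.5, 31->9, 32->10, 33->11, 40->12
Step 2: Rank sum for X: R1 = 1 + 2 + 3 + 6 + 7.5 = 19.5.
Step 3: U_X = R1 - n1(n1+1)/2 = 19.5 - 5*6/2 = 19.5 - 15 = 4.5.
       U_Y = n1*n2 - U_X = 35 - 4.5 = 30.5.
Step 4: Ties are present, so use the tie-corrected normal approximation (with continuity correction) for the p-value.
Step 5: p-value = 0.041997; compare to alpha = 0.05. reject H0.

U_X = 4.5, p = 0.041997, reject H0 at alpha = 0.05.


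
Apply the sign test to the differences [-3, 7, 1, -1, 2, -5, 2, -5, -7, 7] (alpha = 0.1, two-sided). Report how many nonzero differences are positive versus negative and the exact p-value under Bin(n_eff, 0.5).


Step 1: Discard zero differences. Original n = 10; n_eff = number of nonzero differences = 10.
Nonzero differences (with sign): -3, +7, +1, -1, +2, -5, +2, -5, -7, +7
Step 2: Count signs: positive = 5, negative = 5.
Step 3: Under H0: P(positive) = 0.5, so the number of positives S ~ Bin(10, 0.5).
Step 4: Two-sided exact p-value = sum of Bin(10,0.5) probabilities at or below the observed probability = 1.000000.
Step 5: alpha = 0.1. fail to reject H0.

n_eff = 10, pos = 5, neg = 5, p = 1.000000, fail to reject H0.


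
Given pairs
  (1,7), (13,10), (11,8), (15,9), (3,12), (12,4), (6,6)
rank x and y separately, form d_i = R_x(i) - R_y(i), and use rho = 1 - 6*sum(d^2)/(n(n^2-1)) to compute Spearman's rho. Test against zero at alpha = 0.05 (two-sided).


Step 1: Rank x and y separately (midranks; no ties here).
rank(x): 1->1, 13->6, 11->4, 15->7, 3->2, 12->5, 6->3
rank(y): 7->3, 10->6, 8->4, 9->5, 12->7, 4->1, 6->2
Step 2: d_i = R_x(i) - R_y(i); compute d_i^2.
  (1-3)^2=4, (6-6)^2=0, (4-4)^2=0, (7-5)^2=4, (2-7)^2=25, (5-1)^2=16, (3-2)^2=1
sum(d^2) = 50.
Step 3: rho = 1 - 6*50 / (7*(7^2 - 1)) = 1 - 300/336 = 0.107143.
Step 4: Under H0, t = rho * sqrt((n-2)/(1-rho^2)) = 0.2410 ~ t(5).
Step 5: Two-sided p-value from the t-distribution with 5 df = 0.819151.
Step 6: alpha = 0.05. fail to reject H0.

rho = 0.1071, p = 0.819151, fail to reject H0 at alpha = 0.05.


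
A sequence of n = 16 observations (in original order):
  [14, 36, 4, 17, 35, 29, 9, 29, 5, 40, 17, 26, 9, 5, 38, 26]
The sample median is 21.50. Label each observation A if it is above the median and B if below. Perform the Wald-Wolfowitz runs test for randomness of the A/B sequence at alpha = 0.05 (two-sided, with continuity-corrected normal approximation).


Step 1: Compute median = 21.50; label A = above, B = below.
Labels in order: BABBAABABABABBAA  (n_A = 8, n_B = 8)
Step 2: Count runs R = 12.
Step 3: Under H0 (random ordering), E[R] = 2*n_A*n_B/(n_A+n_B) + 1 = 2*8*8/16 + 1 = 9.0000.
        Var[R] = 2*n_A*n_B*(2*n_A*n_B - n_A - n_B) / ((n_A+n_B)^2 * (n_A+n_B-1)) = 14336/3840 = 3.7333.
        SD[R] = 1.9322.
Step 4: Continuity-corrected z = (R - 0.5 - E[R]) / SD[R] = (12 - 0.5 - 9.0000) / 1.9322 = 1.2939.
Step 5: Two-sided p-value via normal approximation = 2*(1 - Phi(|z|)) = 0.195709.
Step 6: alpha = 0.05. fail to reject H0.

R = 12, z = 1.2939, p = 0.195709, fail to reject H0.


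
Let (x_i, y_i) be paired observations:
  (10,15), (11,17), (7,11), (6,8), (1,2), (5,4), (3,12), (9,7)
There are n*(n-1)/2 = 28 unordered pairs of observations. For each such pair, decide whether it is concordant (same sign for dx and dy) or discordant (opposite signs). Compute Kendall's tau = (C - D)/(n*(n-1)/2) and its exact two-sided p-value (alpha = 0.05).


Step 1: Enumerate the 28 unordered pairs (i,j) with i<j and classify each by sign(x_j-x_i) * sign(y_j-y_i).
  (1,2):dx=+1,dy=+2->C; (1,3):dx=-3,dy=-4->C; (1,4):dx=-4,dy=-7->C; (1,5):dx=-9,dy=-13->C
  (1,6):dx=-5,dy=-11->C; (1,7):dx=-7,dy=-3->C; (1,8):dx=-1,dy=-8->C; (2,3):dx=-4,dy=-6->C
  (2,4):dx=-5,dy=-9->C; (2,5):dx=-10,dy=-15->C; (2,6):dx=-6,dy=-13->C; (2,7):dx=-8,dy=-5->C
  (2,8):dx=-2,dy=-10->C; (3,4):dx=-1,dy=-3->C; (3,5):dx=-6,dy=-9->C; (3,6):dx=-2,dy=-7->C
  (3,7):dx=-4,dy=+1->D; (3,8):dx=+2,dy=-4->D; (4,5):dx=-5,dy=-6->C; (4,6):dx=-1,dy=-4->C
  (4,7):dx=-3,dy=+4->D; (4,8):dx=+3,dy=-1->D; (5,6):dx=+4,dy=+2->C; (5,7):dx=+2,dy=+10->C
  (5,8):dx=+8,dy=+5->C; (6,7):dx=-2,dy=+8->D; (6,8):dx=+4,dy=+3->C; (7,8):dx=+6,dy=-5->D
Step 2: C = 22, D = 6, total pairs = 28.
Step 3: tau = (C - D)/(n(n-1)/2) = (22 - 6)/28 = 0.571429.
Step 4: Exact two-sided p-value (enumerate n! = 40320 permutations of y under H0): p = 0.061012.
Step 5: alpha = 0.05. fail to reject H0.

tau_b = 0.5714 (C=22, D=6), p = 0.061012, fail to reject H0.


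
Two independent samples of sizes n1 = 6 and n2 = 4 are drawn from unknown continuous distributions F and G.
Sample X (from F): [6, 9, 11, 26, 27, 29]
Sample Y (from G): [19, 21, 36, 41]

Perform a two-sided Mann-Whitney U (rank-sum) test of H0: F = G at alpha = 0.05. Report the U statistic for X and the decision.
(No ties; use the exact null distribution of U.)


Step 1: Combine and sort all 10 observations; assign midranks.
sorted (value, group): (6,X), (9,X), (11,X), (19,Y), (21,Y), (26,X), (27,X), (29,X), (36,Y), (41,Y)
ranks: 6->1, 9->2, 11->3, 19->4, 21->5, 26->6, 27->7, 29->8, 36->9, 41->10
Step 2: Rank sum for X: R1 = 1 + 2 + 3 + 6 + 7 + 8 = 27.
Step 3: U_X = R1 - n1(n1+1)/2 = 27 - 6*7/2 = 27 - 21 = 6.
       U_Y = n1*n2 - U_X = 24 - 6 = 18.
Step 4: No ties, so the exact null distribution of U (based on enumerating the C(10,6) = 210 equally likely rank assignments) gives the two-sided p-value.
Step 5: p-value = 0.257143; compare to alpha = 0.05. fail to reject H0.

U_X = 6, p = 0.257143, fail to reject H0 at alpha = 0.05.


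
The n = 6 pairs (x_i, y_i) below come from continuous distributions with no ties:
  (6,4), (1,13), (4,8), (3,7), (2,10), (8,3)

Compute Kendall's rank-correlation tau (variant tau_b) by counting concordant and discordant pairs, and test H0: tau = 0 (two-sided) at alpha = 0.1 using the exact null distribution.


Step 1: Enumerate the 15 unordered pairs (i,j) with i<j and classify each by sign(x_j-x_i) * sign(y_j-y_i).
  (1,2):dx=-5,dy=+9->D; (1,3):dx=-2,dy=+4->D; (1,4):dx=-3,dy=+3->D; (1,5):dx=-4,dy=+6->D
  (1,6):dx=+2,dy=-1->D; (2,3):dx=+3,dy=-5->D; (2,4):dx=+2,dy=-6->D; (2,5):dx=+1,dy=-3->D
  (2,6):dx=+7,dy=-10->D; (3,4):dx=-1,dy=-1->C; (3,5):dx=-2,dy=+2->D; (3,6):dx=+4,dy=-5->D
  (4,5):dx=-1,dy=+3->D; (4,6):dx=+5,dy=-4->D; (5,6):dx=+6,dy=-7->D
Step 2: C = 1, D = 14, total pairs = 15.
Step 3: tau = (C - D)/(n(n-1)/2) = (1 - 14)/15 = -0.866667.
Step 4: Exact two-sided p-value (enumerate n! = 720 permutations of y under H0): p = 0.016667.
Step 5: alpha = 0.1. reject H0.

tau_b = -0.8667 (C=1, D=14), p = 0.016667, reject H0.


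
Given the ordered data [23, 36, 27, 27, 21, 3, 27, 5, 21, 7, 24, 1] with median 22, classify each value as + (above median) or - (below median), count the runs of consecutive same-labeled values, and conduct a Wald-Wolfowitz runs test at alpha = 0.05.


Step 1: Compute median = 22; label A = above, B = below.
Labels in order: AAAABBABBBAB  (n_A = 6, n_B = 6)
Step 2: Count runs R = 6.
Step 3: Under H0 (random ordering), E[R] = 2*n_A*n_B/(n_A+n_B) + 1 = 2*6*6/12 + 1 = 7.0000.
        Var[R] = 2*n_A*n_B*(2*n_A*n_B - n_A - n_B) / ((n_A+n_B)^2 * (n_A+n_B-1)) = 4320/1584 = 2.7273.
        SD[R] = 1.6514.
Step 4: Continuity-corrected z = (R + 0.5 - E[R]) / SD[R] = (6 + 0.5 - 7.0000) / 1.6514 = -0.3028.
Step 5: Two-sided p-value via normal approximation = 2*(1 - Phi(|z|)) = 0.762069.
Step 6: alpha = 0.05. fail to reject H0.

R = 6, z = -0.3028, p = 0.762069, fail to reject H0.


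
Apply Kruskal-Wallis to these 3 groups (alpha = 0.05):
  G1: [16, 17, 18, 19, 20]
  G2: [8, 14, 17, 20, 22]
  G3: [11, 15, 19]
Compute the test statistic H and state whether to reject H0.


Step 1: Combine all N = 13 observations and assign midranks.
sorted (value, group, rank): (8,G2,1), (11,G3,2), (14,G2,3), (15,G3,4), (16,G1,5), (17,G1,6.5), (17,G2,6.5), (18,G1,8), (19,G1,9.5), (19,G3,9.5), (20,G1,11.5), (20,G2,11.5), (22,G2,13)
Step 2: Sum ranks within each group.
R_1 = 40.5 (n_1 = 5)
R_2 = 35 (n_2 = 5)
R_3 = 15.5 (n_3 = 3)
Step 3: H = 12/(N(N+1)) * sum(R_i^2/n_i) - 3(N+1)
     = 12/(13*14) * (40.5^2/5 + 35^2/5 + 15.5^2/3) - 3*14
     = 0.065934 * 653.133 - 42
     = 1.063736.
Step 4: Ties present; correction factor C = 1 - 18/(13^3 - 13) = 0.991758. Corrected H = 1.063736 / 0.991758 = 1.072576.
Step 5: Under H0, H ~ chi^2(2); p-value = 0.584915.
Step 6: alpha = 0.05. fail to reject H0.

H = 1.0726, df = 2, p = 0.584915, fail to reject H0.


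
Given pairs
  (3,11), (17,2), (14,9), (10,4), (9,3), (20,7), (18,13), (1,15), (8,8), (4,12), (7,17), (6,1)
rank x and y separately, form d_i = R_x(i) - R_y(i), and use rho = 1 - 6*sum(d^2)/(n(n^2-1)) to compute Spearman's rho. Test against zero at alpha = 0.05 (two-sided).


Step 1: Rank x and y separately (midranks; no ties here).
rank(x): 3->2, 17->10, 14->9, 10->8, 9->7, 20->12, 18->11, 1->1, 8->6, 4->3, 7->5, 6->4
rank(y): 11->8, 2->2, 9->7, 4->4, 3->3, 7->5, 13->10, 15->11, 8->6, 12->9, 17->12, 1->1
Step 2: d_i = R_x(i) - R_y(i); compute d_i^2.
  (2-8)^2=36, (10-2)^2=64, (9-7)^2=4, (8-4)^2=16, (7-3)^2=16, (12-5)^2=49, (11-10)^2=1, (1-11)^2=100, (6-6)^2=0, (3-9)^2=36, (5-12)^2=49, (4-1)^2=9
sum(d^2) = 380.
Step 3: rho = 1 - 6*380 / (12*(12^2 - 1)) = 1 - 2280/1716 = -0.328671.
Step 4: Under H0, t = rho * sqrt((n-2)/(1-rho^2)) = -1.1005 ~ t(10).
Step 5: Two-sided p-value from the t-distribution with 10 df = 0.296904.
Step 6: alpha = 0.05. fail to reject H0.

rho = -0.3287, p = 0.296904, fail to reject H0 at alpha = 0.05.


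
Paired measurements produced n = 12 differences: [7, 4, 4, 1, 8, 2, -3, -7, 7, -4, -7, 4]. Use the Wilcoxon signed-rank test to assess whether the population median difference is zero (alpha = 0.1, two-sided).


Step 1: Drop any zero differences (none here) and take |d_i|.
|d| = [7, 4, 4, 1, 8, 2, 3, 7, 7, 4, 7, 4]
Step 2: Midrank |d_i| (ties get averaged ranks).
ranks: |7|->9.5, |4|->5.5, |4|->5.5, |1|->1, |8|->12, |2|->2, |3|->3, |7|->9.5, |7|->9.5, |4|->5.5, |7|->9.5, |4|->5.5
Step 3: Attach original signs; sum ranks with positive sign and with negative sign.
W+ = 9.5 + 5.5 + 5.5 + 1 + 12 + 2 + 9.5 + 5.5 = 50.5
W- = 3 + 9.5 + 5.5 + 9.5 = 27.5
(Check: W+ + W- = 78 should equal n(n+1)/2 = 78.)
Step 4: Test statistic W = min(W+, W-) = 27.5.
Step 5: Ties in |d|, so use the tie-corrected normal approximation.
        E[W] = n(n+1)/4 = 12*13/4 = 39.
        Tie groups: |d|=4 (t=4), |d|=7 (t=4); sum(t^3 - t) = 120.
        Var[W] = n(n+1)(2n+1)/24 - sum(t^3-t)/48 = 3900/24 - 120/48 = 160.
        z = (W - E[W]) / sqrt(Var[W]) = (27.5 - 39) / 12.6491 = -0.9092.
        Two-sided p = 2*Phi(z) = 0.363268.
Step 6: alpha = 0.1. fail to reject H0.

W+ = 50.5, W- = 27.5, W = min = 27.5, p = 0.363268, fail to reject H0.


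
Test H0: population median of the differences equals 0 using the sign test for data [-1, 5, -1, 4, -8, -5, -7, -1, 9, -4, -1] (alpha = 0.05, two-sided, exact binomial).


Step 1: Discard zero differences. Original n = 11; n_eff = number of nonzero differences = 11.
Nonzero differences (with sign): -1, +5, -1, +4, -8, -5, -7, -1, +9, -4, -1
Step 2: Count signs: positive = 3, negative = 8.
Step 3: Under H0: P(positive) = 0.5, so the number of positives S ~ Bin(11, 0.5).
Step 4: Two-sided exact p-value = sum of Bin(11,0.5) probabilities at or below the observed probability = 0.226562.
Step 5: alpha = 0.05. fail to reject H0.

n_eff = 11, pos = 3, neg = 8, p = 0.226562, fail to reject H0.


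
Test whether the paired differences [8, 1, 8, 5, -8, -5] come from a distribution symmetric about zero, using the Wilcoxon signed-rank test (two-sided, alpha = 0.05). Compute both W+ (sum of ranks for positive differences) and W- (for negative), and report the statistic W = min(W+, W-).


Step 1: Drop any zero differences (none here) and take |d_i|.
|d| = [8, 1, 8, 5, 8, 5]
Step 2: Midrank |d_i| (ties get averaged ranks).
ranks: |8|->5, |1|->1, |8|->5, |5|->2.5, |8|->5, |5|->2.5
Step 3: Attach original signs; sum ranks with positive sign and with negative sign.
W+ = 5 + 1 + 5 + 2.5 = 13.5
W- = 5 + 2.5 = 7.5
(Check: W+ + W- = 21 should equal n(n+1)/2 = 21.)
Step 4: Test statistic W = min(W+, W-) = 7.5.
Step 5: Ties in |d|, so use the tie-corrected normal approximation.
        E[W] = n(n+1)/4 = 6*7/4 = 10.5.
        Tie groups: |d|=5 (t=2), |d|=8 (t=3); sum(t^3 - t) = 30.
        Var[W] = n(n+1)(2n+1)/24 - sum(t^3-t)/48 = 546/24 - 30/48 = 22.125.
        z = (W - E[W]) / sqrt(Var[W]) = (7.5 - 10.5) / 4.7037 = -0.6378.
        Two-sided p = 2*Phi(z) = 0.523609.
Step 6: alpha = 0.05. fail to reject H0.

W+ = 13.5, W- = 7.5, W = min = 7.5, p = 0.523609, fail to reject H0.


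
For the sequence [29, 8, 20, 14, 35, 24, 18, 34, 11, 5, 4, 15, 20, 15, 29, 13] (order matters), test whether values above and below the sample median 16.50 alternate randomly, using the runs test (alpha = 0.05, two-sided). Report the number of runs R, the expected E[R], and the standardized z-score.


Step 1: Compute median = 16.50; label A = above, B = below.
Labels in order: ABABAAAABBBBABAB  (n_A = 8, n_B = 8)
Step 2: Count runs R = 10.
Step 3: Under H0 (random ordering), E[R] = 2*n_A*n_B/(n_A+n_B) + 1 = 2*8*8/16 + 1 = 9.0000.
        Var[R] = 2*n_A*n_B*(2*n_A*n_B - n_A - n_B) / ((n_A+n_B)^2 * (n_A+n_B-1)) = 14336/3840 = 3.7333.
        SD[R] = 1.9322.
Step 4: Continuity-corrected z = (R - 0.5 - E[R]) / SD[R] = (10 - 0.5 - 9.0000) / 1.9322 = 0.2588.
Step 5: Two-sided p-value via normal approximation = 2*(1 - Phi(|z|)) = 0.795809.
Step 6: alpha = 0.05. fail to reject H0.

R = 10, z = 0.2588, p = 0.795809, fail to reject H0.


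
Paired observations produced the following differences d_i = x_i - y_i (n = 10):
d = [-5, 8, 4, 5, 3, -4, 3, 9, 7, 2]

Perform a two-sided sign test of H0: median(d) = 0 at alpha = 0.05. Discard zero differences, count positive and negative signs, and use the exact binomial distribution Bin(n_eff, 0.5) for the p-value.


Step 1: Discard zero differences. Original n = 10; n_eff = number of nonzero differences = 10.
Nonzero differences (with sign): -5, +8, +4, +5, +3, -4, +3, +9, +7, +2
Step 2: Count signs: positive = 8, negative = 2.
Step 3: Under H0: P(positive) = 0.5, so the number of positives S ~ Bin(10, 0.5).
Step 4: Two-sided exact p-value = sum of Bin(10,0.5) probabilities at or below the observed probability = 0.109375.
Step 5: alpha = 0.05. fail to reject H0.

n_eff = 10, pos = 8, neg = 2, p = 0.109375, fail to reject H0.


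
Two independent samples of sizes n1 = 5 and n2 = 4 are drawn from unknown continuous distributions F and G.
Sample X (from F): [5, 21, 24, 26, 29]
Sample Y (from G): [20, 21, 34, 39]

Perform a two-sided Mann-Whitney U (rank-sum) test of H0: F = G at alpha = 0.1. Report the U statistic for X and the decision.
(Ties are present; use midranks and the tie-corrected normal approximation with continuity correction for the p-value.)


Step 1: Combine and sort all 9 observations; assign midranks.
sorted (value, group): (5,X), (20,Y), (21,X), (21,Y), (24,X), (26,X), (29,X), (34,Y), (39,Y)
ranks: 5->1, 20->2, 21->3.5, 21->3.5, 24->5, 26->6, 29->7, 34->8, 39->9
Step 2: Rank sum for X: R1 = 1 + 3.5 + 5 + 6 + 7 = 22.5.
Step 3: U_X = R1 - n1(n1+1)/2 = 22.5 - 5*6/2 = 22.5 - 15 = 7.5.
       U_Y = n1*n2 - U_X = 20 - 7.5 = 12.5.
Step 4: Ties are present, so use the tie-corrected normal approximation (with continuity correction) for the p-value.
Step 5: p-value = 0.622753; compare to alpha = 0.1. fail to reject H0.

U_X = 7.5, p = 0.622753, fail to reject H0 at alpha = 0.1.


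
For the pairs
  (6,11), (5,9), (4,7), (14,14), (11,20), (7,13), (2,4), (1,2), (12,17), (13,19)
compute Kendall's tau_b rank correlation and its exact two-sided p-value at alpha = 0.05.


Step 1: Enumerate the 45 unordered pairs (i,j) with i<j and classify each by sign(x_j-x_i) * sign(y_j-y_i).
  (1,2):dx=-1,dy=-2->C; (1,3):dx=-2,dy=-4->C; (1,4):dx=+8,dy=+3->C; (1,5):dx=+5,dy=+9->C
  (1,6):dx=+1,dy=+2->C; (1,7):dx=-4,dy=-7->C; (1,8):dx=-5,dy=-9->C; (1,9):dx=+6,dy=+6->C
  (1,10):dx=+7,dy=+8->C; (2,3):dx=-1,dy=-2->C; (2,4):dx=+9,dy=+5->C; (2,5):dx=+6,dy=+11->C
  (2,6):dx=+2,dy=+4->C; (2,7):dx=-3,dy=-5->C; (2,8):dx=-4,dy=-7->C; (2,9):dx=+7,dy=+8->C
  (2,10):dx=+8,dy=+10->C; (3,4):dx=+10,dy=+7->C; (3,5):dx=+7,dy=+13->C; (3,6):dx=+3,dy=+6->C
  (3,7):dx=-2,dy=-3->C; (3,8):dx=-3,dy=-5->C; (3,9):dx=+8,dy=+10->C; (3,10):dx=+9,dy=+12->C
  (4,5):dx=-3,dy=+6->D; (4,6):dx=-7,dy=-1->C; (4,7):dx=-12,dy=-10->C; (4,8):dx=-13,dy=-12->C
  (4,9):dx=-2,dy=+3->D; (4,10):dx=-1,dy=+5->D; (5,6):dx=-4,dy=-7->C; (5,7):dx=-9,dy=-16->C
  (5,8):dx=-10,dy=-18->C; (5,9):dx=+1,dy=-3->D; (5,10):dx=+2,dy=-1->D; (6,7):dx=-5,dy=-9->C
  (6,8):dx=-6,dy=-11->C; (6,9):dx=+5,dy=+4->C; (6,10):dx=+6,dy=+6->C; (7,8):dx=-1,dy=-2->C
  (7,9):dx=+10,dy=+13->C; (7,10):dx=+11,dy=+15->C; (8,9):dx=+11,dy=+15->C; (8,10):dx=+12,dy=+17->C
  (9,10):dx=+1,dy=+2->C
Step 2: C = 40, D = 5, total pairs = 45.
Step 3: tau = (C - D)/(n(n-1)/2) = (40 - 5)/45 = 0.777778.
Step 4: Exact two-sided p-value (enumerate n! = 3628800 permutations of y under H0): p = 0.000946.
Step 5: alpha = 0.05. reject H0.

tau_b = 0.7778 (C=40, D=5), p = 0.000946, reject H0.


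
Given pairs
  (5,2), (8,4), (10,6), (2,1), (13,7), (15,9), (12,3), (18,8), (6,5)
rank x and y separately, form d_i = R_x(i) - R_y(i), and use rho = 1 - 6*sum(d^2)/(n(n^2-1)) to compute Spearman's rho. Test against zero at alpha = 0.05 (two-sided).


Step 1: Rank x and y separately (midranks; no ties here).
rank(x): 5->2, 8->4, 10->5, 2->1, 13->7, 15->8, 12->6, 18->9, 6->3
rank(y): 2->2, 4->4, 6->6, 1->1, 7->7, 9->9, 3->3, 8->8, 5->5
Step 2: d_i = R_x(i) - R_y(i); compute d_i^2.
  (2-2)^2=0, (4-4)^2=0, (5-6)^2=1, (1-1)^2=0, (7-7)^2=0, (8-9)^2=1, (6-3)^2=9, (9-8)^2=1, (3-5)^2=4
sum(d^2) = 16.
Step 3: rho = 1 - 6*16 / (9*(9^2 - 1)) = 1 - 96/720 = 0.866667.
Step 4: Under H0, t = rho * sqrt((n-2)/(1-rho^2)) = 4.5962 ~ t(7).
Step 5: Two-sided p-value from the t-distribution with 7 df = 0.002495.
Step 6: alpha = 0.05. reject H0.

rho = 0.8667, p = 0.002495, reject H0 at alpha = 0.05.


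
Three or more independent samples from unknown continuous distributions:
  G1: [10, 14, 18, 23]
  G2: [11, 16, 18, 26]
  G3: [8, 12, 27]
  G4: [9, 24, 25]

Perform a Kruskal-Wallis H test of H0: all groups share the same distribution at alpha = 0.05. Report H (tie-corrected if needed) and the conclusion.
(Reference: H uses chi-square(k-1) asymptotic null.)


Step 1: Combine all N = 14 observations and assign midranks.
sorted (value, group, rank): (8,G3,1), (9,G4,2), (10,G1,3), (11,G2,4), (12,G3,5), (14,G1,6), (16,G2,7), (18,G1,8.5), (18,G2,8.5), (23,G1,10), (24,G4,11), (25,G4,12), (26,G2,13), (27,G3,14)
Step 2: Sum ranks within each group.
R_1 = 27.5 (n_1 = 4)
R_2 = 32.5 (n_2 = 4)
R_3 = 20 (n_3 = 3)
R_4 = 25 (n_4 = 3)
Step 3: H = 12/(N(N+1)) * sum(R_i^2/n_i) - 3(N+1)
     = 12/(14*15) * (27.5^2/4 + 32.5^2/4 + 20^2/3 + 25^2/3) - 3*15
     = 0.057143 * 794.792 - 45
     = 0.416667.
Step 4: Ties present; correction factor C = 1 - 6/(14^3 - 14) = 0.997802. Corrected H = 0.416667 / 0.997802 = 0.417584.
Step 5: Under H0, H ~ chi^2(3); p-value = 0.936586.
Step 6: alpha = 0.05. fail to reject H0.

H = 0.4176, df = 3, p = 0.936586, fail to reject H0.


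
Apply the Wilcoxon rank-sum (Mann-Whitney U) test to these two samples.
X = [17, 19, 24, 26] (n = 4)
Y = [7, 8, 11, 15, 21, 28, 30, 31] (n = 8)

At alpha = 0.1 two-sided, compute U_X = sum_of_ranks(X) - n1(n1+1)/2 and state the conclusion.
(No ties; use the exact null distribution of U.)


Step 1: Combine and sort all 12 observations; assign midranks.
sorted (value, group): (7,Y), (8,Y), (11,Y), (15,Y), (17,X), (19,X), (21,Y), (24,X), (26,X), (28,Y), (30,Y), (31,Y)
ranks: 7->1, 8->2, 11->3, 15->4, 17->5, 19->6, 21->7, 24->8, 26->9, 28->10, 30->11, 31->12
Step 2: Rank sum for X: R1 = 5 + 6 + 8 + 9 = 28.
Step 3: U_X = R1 - n1(n1+1)/2 = 28 - 4*5/2 = 28 - 10 = 18.
       U_Y = n1*n2 - U_X = 32 - 18 = 14.
Step 4: No ties, so the exact null distribution of U (based on enumerating the C(12,4) = 495 equally likely rank assignments) gives the two-sided p-value.
Step 5: p-value = 0.808081; compare to alpha = 0.1. fail to reject H0.

U_X = 18, p = 0.808081, fail to reject H0 at alpha = 0.1.


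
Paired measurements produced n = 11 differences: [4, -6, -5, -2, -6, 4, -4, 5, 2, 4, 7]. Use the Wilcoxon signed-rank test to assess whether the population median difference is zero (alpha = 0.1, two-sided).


Step 1: Drop any zero differences (none here) and take |d_i|.
|d| = [4, 6, 5, 2, 6, 4, 4, 5, 2, 4, 7]
Step 2: Midrank |d_i| (ties get averaged ranks).
ranks: |4|->4.5, |6|->9.5, |5|->7.5, |2|->1.5, |6|->9.5, |4|->4.5, |4|->4.5, |5|->7.5, |2|->1.5, |4|->4.5, |7|->11
Step 3: Attach original signs; sum ranks with positive sign and with negative sign.
W+ = 4.5 + 4.5 + 7.5 + 1.5 + 4.5 + 11 = 33.5
W- = 9.5 + 7.5 + 1.5 + 9.5 + 4.5 = 32.5
(Check: W+ + W- = 66 should equal n(n+1)/2 = 66.)
Step 4: Test statistic W = min(W+, W-) = 32.5.
Step 5: Ties in |d|, so use the tie-corrected normal approximation.
        E[W] = n(n+1)/4 = 11*12/4 = 33.
        Tie groups: |d|=2 (t=2), |d|=4 (t=4), |d|=5 (t=2), |d|=6 (t=2); sum(t^3 - t) = 78.
        Var[W] = n(n+1)(2n+1)/24 - sum(t^3-t)/48 = 3036/24 - 78/48 = 124.875.
        z = (W - E[W]) / sqrt(Var[W]) = (32.5 - 33) / 11.1747 = -0.0447.
        Two-sided p = 2*Phi(z) = 0.964312.
Step 6: alpha = 0.1. fail to reject H0.

W+ = 33.5, W- = 32.5, W = min = 32.5, p = 0.964312, fail to reject H0.


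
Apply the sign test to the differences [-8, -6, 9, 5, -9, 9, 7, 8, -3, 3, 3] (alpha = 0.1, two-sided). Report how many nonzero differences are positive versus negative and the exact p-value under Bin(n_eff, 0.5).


Step 1: Discard zero differences. Original n = 11; n_eff = number of nonzero differences = 11.
Nonzero differences (with sign): -8, -6, +9, +5, -9, +9, +7, +8, -3, +3, +3
Step 2: Count signs: positive = 7, negative = 4.
Step 3: Under H0: P(positive) = 0.5, so the number of positives S ~ Bin(11, 0.5).
Step 4: Two-sided exact p-value = sum of Bin(11,0.5) probabilities at or below the observed probability = 0.548828.
Step 5: alpha = 0.1. fail to reject H0.

n_eff = 11, pos = 7, neg = 4, p = 0.548828, fail to reject H0.


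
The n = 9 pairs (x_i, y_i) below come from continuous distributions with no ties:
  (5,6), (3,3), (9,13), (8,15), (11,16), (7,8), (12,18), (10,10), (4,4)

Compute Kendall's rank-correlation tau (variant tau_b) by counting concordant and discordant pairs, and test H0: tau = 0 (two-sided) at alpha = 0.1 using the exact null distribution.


Step 1: Enumerate the 36 unordered pairs (i,j) with i<j and classify each by sign(x_j-x_i) * sign(y_j-y_i).
  (1,2):dx=-2,dy=-3->C; (1,3):dx=+4,dy=+7->C; (1,4):dx=+3,dy=+9->C; (1,5):dx=+6,dy=+10->C
  (1,6):dx=+2,dy=+2->C; (1,7):dx=+7,dy=+12->C; (1,8):dx=+5,dy=+4->C; (1,9):dx=-1,dy=-2->C
  (2,3):dx=+6,dy=+10->C; (2,4):dx=+5,dy=+12->C; (2,5):dx=+8,dy=+13->C; (2,6):dx=+4,dy=+5->C
  (2,7):dx=+9,dy=+15->C; (2,8):dx=+7,dy=+7->C; (2,9):dx=+1,dy=+1->C; (3,4):dx=-1,dy=+2->D
  (3,5):dx=+2,dy=+3->C; (3,6):dx=-2,dy=-5->C; (3,7):dx=+3,dy=+5->C; (3,8):dx=+1,dy=-3->D
  (3,9):dx=-5,dy=-9->C; (4,5):dx=+3,dy=+1->C; (4,6):dx=-1,dy=-7->C; (4,7):dx=+4,dy=+3->C
  (4,8):dx=+2,dy=-5->D; (4,9):dx=-4,dy=-11->C; (5,6):dx=-4,dy=-8->C; (5,7):dx=+1,dy=+2->C
  (5,8):dx=-1,dy=-6->C; (5,9):dx=-7,dy=-12->C; (6,7):dx=+5,dy=+10->C; (6,8):dx=+3,dy=+2->C
  (6,9):dx=-3,dy=-4->C; (7,8):dx=-2,dy=-8->C; (7,9):dx=-8,dy=-14->C; (8,9):dx=-6,dy=-6->C
Step 2: C = 33, D = 3, total pairs = 36.
Step 3: tau = (C - D)/(n(n-1)/2) = (33 - 3)/36 = 0.833333.
Step 4: Exact two-sided p-value (enumerate n! = 362880 permutations of y under H0): p = 0.000854.
Step 5: alpha = 0.1. reject H0.

tau_b = 0.8333 (C=33, D=3), p = 0.000854, reject H0.


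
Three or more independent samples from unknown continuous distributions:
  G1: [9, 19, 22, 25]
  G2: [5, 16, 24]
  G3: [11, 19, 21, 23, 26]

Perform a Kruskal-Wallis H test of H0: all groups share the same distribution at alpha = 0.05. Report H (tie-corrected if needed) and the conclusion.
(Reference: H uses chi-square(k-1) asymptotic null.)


Step 1: Combine all N = 12 observations and assign midranks.
sorted (value, group, rank): (5,G2,1), (9,G1,2), (11,G3,3), (16,G2,4), (19,G1,5.5), (19,G3,5.5), (21,G3,7), (22,G1,8), (23,G3,9), (24,G2,10), (25,G1,11), (26,G3,12)
Step 2: Sum ranks within each group.
R_1 = 26.5 (n_1 = 4)
R_2 = 15 (n_2 = 3)
R_3 = 36.5 (n_3 = 5)
Step 3: H = 12/(N(N+1)) * sum(R_i^2/n_i) - 3(N+1)
     = 12/(12*13) * (26.5^2/4 + 15^2/3 + 36.5^2/5) - 3*13
     = 0.076923 * 517.013 - 39
     = 0.770192.
Step 4: Ties present; correction factor C = 1 - 6/(12^3 - 12) = 0.996503. Corrected H = 0.770192 / 0.996503 = 0.772895.
Step 5: Under H0, H ~ chi^2(2); p-value = 0.679466.
Step 6: alpha = 0.05. fail to reject H0.

H = 0.7729, df = 2, p = 0.679466, fail to reject H0.


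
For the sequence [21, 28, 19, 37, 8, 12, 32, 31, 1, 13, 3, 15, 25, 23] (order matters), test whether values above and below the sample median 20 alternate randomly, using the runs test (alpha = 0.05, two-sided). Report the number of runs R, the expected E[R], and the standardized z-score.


Step 1: Compute median = 20; label A = above, B = below.
Labels in order: AABABBAABBBBAA  (n_A = 7, n_B = 7)
Step 2: Count runs R = 7.
Step 3: Under H0 (random ordering), E[R] = 2*n_A*n_B/(n_A+n_B) + 1 = 2*7*7/14 + 1 = 8.0000.
        Var[R] = 2*n_A*n_B*(2*n_A*n_B - n_A - n_B) / ((n_A+n_B)^2 * (n_A+n_B-1)) = 8232/2548 = 3.2308.
        SD[R] = 1.7974.
Step 4: Continuity-corrected z = (R + 0.5 - E[R]) / SD[R] = (7 + 0.5 - 8.0000) / 1.7974 = -0.2782.
Step 5: Two-sided p-value via normal approximation = 2*(1 - Phi(|z|)) = 0.780879.
Step 6: alpha = 0.05. fail to reject H0.

R = 7, z = -0.2782, p = 0.780879, fail to reject H0.


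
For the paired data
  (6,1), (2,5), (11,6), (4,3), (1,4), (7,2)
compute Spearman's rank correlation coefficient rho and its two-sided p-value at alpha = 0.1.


Step 1: Rank x and y separately (midranks; no ties here).
rank(x): 6->4, 2->2, 11->6, 4->3, 1->1, 7->5
rank(y): 1->1, 5->5, 6->6, 3->3, 4->4, 2->2
Step 2: d_i = R_x(i) - R_y(i); compute d_i^2.
  (4-1)^2=9, (2-5)^2=9, (6-6)^2=0, (3-3)^2=0, (1-4)^2=9, (5-2)^2=9
sum(d^2) = 36.
Step 3: rho = 1 - 6*36 / (6*(6^2 - 1)) = 1 - 216/210 = -0.028571.
Step 4: Under H0, t = rho * sqrt((n-2)/(1-rho^2)) = -0.0572 ~ t(4).
Step 5: Two-sided p-value from the t-distribution with 4 df = 0.957155.
Step 6: alpha = 0.1. fail to reject H0.

rho = -0.0286, p = 0.957155, fail to reject H0 at alpha = 0.1.


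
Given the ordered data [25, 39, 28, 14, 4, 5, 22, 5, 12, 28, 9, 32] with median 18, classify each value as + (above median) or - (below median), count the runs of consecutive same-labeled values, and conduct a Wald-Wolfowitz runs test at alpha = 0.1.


Step 1: Compute median = 18; label A = above, B = below.
Labels in order: AAABBBABBABA  (n_A = 6, n_B = 6)
Step 2: Count runs R = 7.
Step 3: Under H0 (random ordering), E[R] = 2*n_A*n_B/(n_A+n_B) + 1 = 2*6*6/12 + 1 = 7.0000.
        Var[R] = 2*n_A*n_B*(2*n_A*n_B - n_A - n_B) / ((n_A+n_B)^2 * (n_A+n_B-1)) = 4320/1584 = 2.7273.
        SD[R] = 1.6514.
Step 4: R = E[R], so z = 0 with no continuity correction.
Step 5: Two-sided p-value via normal approximation = 2*(1 - Phi(|z|)) = 1.000000.
Step 6: alpha = 0.1. fail to reject H0.

R = 7, z = 0.0000, p = 1.000000, fail to reject H0.


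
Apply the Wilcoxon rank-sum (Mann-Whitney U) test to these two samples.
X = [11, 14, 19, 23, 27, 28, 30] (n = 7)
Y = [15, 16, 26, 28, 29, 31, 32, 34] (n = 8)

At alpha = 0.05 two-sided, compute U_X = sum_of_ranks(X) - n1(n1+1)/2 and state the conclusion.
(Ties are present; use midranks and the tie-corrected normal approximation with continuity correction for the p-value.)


Step 1: Combine and sort all 15 observations; assign midranks.
sorted (value, group): (11,X), (14,X), (15,Y), (16,Y), (19,X), (23,X), (26,Y), (27,X), (28,X), (28,Y), (29,Y), (30,X), (31,Y), (32,Y), (34,Y)
ranks: 11->1, 14->2, 15->3, 16->4, 19->5, 23->6, 26->7, 27->8, 28->9.5, 28->9.5, 29->11, 30->12, 31->13, 32->14, 34->15
Step 2: Rank sum for X: R1 = 1 + 2 + 5 + 6 + 8 + 9.5 + 12 = 43.5.
Step 3: U_X = R1 - n1(n1+1)/2 = 43.5 - 7*8/2 = 43.5 - 28 = 15.5.
       U_Y = n1*n2 - U_X = 56 - 15.5 = 40.5.
Step 4: Ties are present, so use the tie-corrected normal approximation (with continuity correction) for the p-value.
Step 5: p-value = 0.164537; compare to alpha = 0.05. fail to reject H0.

U_X = 15.5, p = 0.164537, fail to reject H0 at alpha = 0.05.
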